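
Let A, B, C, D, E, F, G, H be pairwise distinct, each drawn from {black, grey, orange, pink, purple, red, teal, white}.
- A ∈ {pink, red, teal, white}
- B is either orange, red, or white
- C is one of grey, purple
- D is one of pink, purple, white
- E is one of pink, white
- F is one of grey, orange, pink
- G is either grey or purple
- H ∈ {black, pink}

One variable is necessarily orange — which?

The 8 variables together cover exactly {black, grey, orange, pink, purple, red, teal, white} — 8 values for 8 variables — and black appears only in H's list, so H = black.
The 7 still-open variables draw from only 7 values {grey, orange, pink, purple, red, teal, white}, so each is used; only A can be teal, hence A = teal.
The 6 still-open variables together cover exactly {grey, orange, pink, purple, red, white} — 6 values for 6 variables — and red appears only in B's list, so B = red.
The 5 still-open variables together cover exactly {grey, orange, pink, purple, white} — 5 values for 5 variables — and orange appears only in F's list, so F = orange.

F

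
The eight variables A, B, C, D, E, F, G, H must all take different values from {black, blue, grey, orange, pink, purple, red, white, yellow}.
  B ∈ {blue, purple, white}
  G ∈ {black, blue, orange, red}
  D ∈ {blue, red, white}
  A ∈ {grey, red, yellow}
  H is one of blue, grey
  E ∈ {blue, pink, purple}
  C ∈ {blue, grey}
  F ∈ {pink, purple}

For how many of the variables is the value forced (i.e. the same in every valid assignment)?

3

C and H between them cover only {blue, grey} — a naked pair. Remove those values from A, B, D, E, G.
E and F share exactly the 2 values {pink, purple}; by pigeonhole those values go to them, so strike pink, purple from B.
B's domain is down to {white}, so B = white. Strike white from D.
D has just one choice, so D = red. Remove red from A, G.
A's domain is down to {yellow}, so A = yellow.
Determined: A=yellow, B=white, D=red. The other variables each still have more than one consistent value. That makes 3.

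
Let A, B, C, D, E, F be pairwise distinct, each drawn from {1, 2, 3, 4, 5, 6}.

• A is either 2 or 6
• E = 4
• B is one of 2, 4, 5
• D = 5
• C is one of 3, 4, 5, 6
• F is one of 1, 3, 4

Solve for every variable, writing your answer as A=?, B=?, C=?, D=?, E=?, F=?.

D has just one choice, so D = 5. Strike 5 from B, C.
That leaves E = 4. So B, C, F can't be 4.
B's domain is down to {2}, so B = 2. So A can't be 2.
A's domain is down to {6}, so A = 6. Eliminate 6 elsewhere: C.
C's domain is down to {3}, so C = 3. Remove 3 from F.
F has just one choice, so F = 1.

A=6, B=2, C=3, D=5, E=4, F=1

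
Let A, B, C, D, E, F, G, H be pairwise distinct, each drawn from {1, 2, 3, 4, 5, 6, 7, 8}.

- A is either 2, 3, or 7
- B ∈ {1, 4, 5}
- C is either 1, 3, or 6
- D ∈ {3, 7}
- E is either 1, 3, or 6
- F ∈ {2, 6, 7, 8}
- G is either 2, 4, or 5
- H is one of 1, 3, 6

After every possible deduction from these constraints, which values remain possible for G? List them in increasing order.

Among the 8 variables, 8 fits only F (and all 8 values in {1, 2, 3, 4, 5, 6, 7, 8} must be used), so F = 8.
The 3 variables C, E, H are confined to {1, 3, 6}, which locks those values in; drop them from A, B, D.
D must be 7 (only option left). Remove 7 from A.
A must be 2 (only option left). Strike 2 from G.
No further eliminations apply; G can still be any of 4, 5.

4, 5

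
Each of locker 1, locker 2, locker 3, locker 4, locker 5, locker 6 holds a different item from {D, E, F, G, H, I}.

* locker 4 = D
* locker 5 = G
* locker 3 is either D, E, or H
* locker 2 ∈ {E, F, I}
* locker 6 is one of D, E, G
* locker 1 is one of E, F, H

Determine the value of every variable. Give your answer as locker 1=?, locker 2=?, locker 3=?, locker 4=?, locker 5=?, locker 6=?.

locker 1=F, locker 2=I, locker 3=H, locker 4=D, locker 5=G, locker 6=E

locker 4 has just one choice, so locker 4 = D. Eliminate D elsewhere: locker 3, locker 6.
locker 5's domain is down to {G}, so locker 5 = G. So locker 6 can't be G.
locker 6 must be E (only option left). Remove E from locker 1, locker 2, locker 3.
locker 3's domain is down to {H}, so locker 3 = H. Remove H from locker 1.
locker 1 must be F (only option left). Eliminate F elsewhere: locker 2.
locker 2 has just one choice, so locker 2 = I.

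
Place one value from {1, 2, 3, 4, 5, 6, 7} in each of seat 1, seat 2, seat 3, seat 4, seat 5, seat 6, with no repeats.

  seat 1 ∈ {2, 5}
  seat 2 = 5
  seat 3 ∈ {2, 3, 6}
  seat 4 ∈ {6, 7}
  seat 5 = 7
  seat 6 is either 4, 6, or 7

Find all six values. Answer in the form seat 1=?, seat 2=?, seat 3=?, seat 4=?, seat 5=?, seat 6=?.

seat 1=2, seat 2=5, seat 3=3, seat 4=6, seat 5=7, seat 6=4

seat 2 must be 5 (only option left). So seat 1 can't be 5.
That leaves seat 5 = 7. So seat 4, seat 6 can't be 7.
seat 1 has just one choice, so seat 1 = 2. Strike 2 from seat 3.
seat 4's domain is down to {6}, so seat 4 = 6. So seat 3, seat 6 can't be 6.
seat 6's domain is down to {4}, so seat 6 = 4.
seat 3 must be 3 (only option left).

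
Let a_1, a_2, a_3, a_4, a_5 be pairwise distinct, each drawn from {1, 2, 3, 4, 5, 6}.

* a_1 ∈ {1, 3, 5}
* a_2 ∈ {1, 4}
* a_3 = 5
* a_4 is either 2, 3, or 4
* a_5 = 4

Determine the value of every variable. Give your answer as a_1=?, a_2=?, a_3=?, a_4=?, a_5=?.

a_1=3, a_2=1, a_3=5, a_4=2, a_5=4

a_3 must be 5 (only option left). So a_1 can't be 5.
a_5 must be 4 (only option left). Eliminate 4 elsewhere: a_2, a_4.
a_2 has just one choice, so a_2 = 1. So a_1 can't be 1.
a_1 must be 3 (only option left). Strike 3 from a_4.
a_4's domain is down to {2}, so a_4 = 2.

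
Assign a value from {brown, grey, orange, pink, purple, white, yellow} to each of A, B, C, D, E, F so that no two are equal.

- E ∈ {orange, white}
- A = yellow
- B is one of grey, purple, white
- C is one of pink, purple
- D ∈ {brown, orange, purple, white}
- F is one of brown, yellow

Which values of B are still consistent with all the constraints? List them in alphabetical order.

grey, purple, white

A's domain is down to {yellow}, so A = yellow. Strike yellow from F.
That leaves F = brown. Remove brown from D.
No further eliminations apply; B can still be any of grey, purple, white.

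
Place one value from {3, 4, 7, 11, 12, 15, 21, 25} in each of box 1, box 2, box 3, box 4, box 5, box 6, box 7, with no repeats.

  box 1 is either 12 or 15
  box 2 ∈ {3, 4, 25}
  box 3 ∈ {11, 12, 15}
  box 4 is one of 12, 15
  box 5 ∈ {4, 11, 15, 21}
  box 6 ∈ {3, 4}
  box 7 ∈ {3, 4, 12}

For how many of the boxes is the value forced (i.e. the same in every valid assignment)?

Among the 7 variables, 21 fits only box 5 (and all 7 values in {3, 4, 11, 12, 15, 21, 25} must be used), so box 5 = 21.
Among the 6 still-open variables, 11 fits only box 3 (and all 6 values in {3, 4, 11, 12, 15, 25} must be used), so box 3 = 11.
The 5 still-open variables together cover exactly {3, 4, 12, 15, 25} — 5 values for 5 variables — and 25 appears only in box 2's list, so box 2 = 25.
box 1 and box 4 share exactly the 2 values {12, 15}; by pigeonhole those values go to them, so strike 12, 15 from box 7.
Determined: box 2=25, box 3=11, box 5=21. The other boxes each still have more than one consistent value. That makes 3.

3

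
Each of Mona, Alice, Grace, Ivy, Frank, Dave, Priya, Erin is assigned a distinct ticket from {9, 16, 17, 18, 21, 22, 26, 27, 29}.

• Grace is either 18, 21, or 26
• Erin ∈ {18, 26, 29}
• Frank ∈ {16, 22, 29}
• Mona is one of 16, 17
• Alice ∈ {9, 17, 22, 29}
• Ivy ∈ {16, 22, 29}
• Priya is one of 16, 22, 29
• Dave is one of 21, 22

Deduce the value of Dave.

Among the 8 variables, 9 fits only Alice (and all 8 values in {9, 16, 17, 18, 21, 22, 26, 29} must be used), so Alice = 9.
The 7 still-open variables draw from only 7 values {16, 17, 18, 21, 22, 26, 29}, so each is used; only Mona can be 17, hence Mona = 17.
The 3 variables Ivy, Frank, Priya are confined to {16, 22, 29}, which locks those values in; drop them from Dave, Erin.
So Dave = 21.

21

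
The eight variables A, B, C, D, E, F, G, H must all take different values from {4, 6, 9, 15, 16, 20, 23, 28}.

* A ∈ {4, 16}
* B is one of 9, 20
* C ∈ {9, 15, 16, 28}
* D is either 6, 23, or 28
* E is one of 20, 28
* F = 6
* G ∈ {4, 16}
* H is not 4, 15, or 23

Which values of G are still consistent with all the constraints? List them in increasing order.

F's domain is down to {6}, so F = 6. Eliminate 6 elsewhere: D, H.
Among the 7 still-open variables, 15 fits only C (and all 7 values in {4, 9, 15, 16, 20, 23, 28} must be used), so C = 15.
The 6 still-open variables together cover exactly {4, 9, 16, 20, 23, 28} — 6 values for 6 variables — and 23 appears only in D's list, so D = 23.
The 2 variables A and G are confined to {4, 16}, which locks those values in; drop them from H.
No further eliminations apply; G can still be any of 4, 16.

4, 16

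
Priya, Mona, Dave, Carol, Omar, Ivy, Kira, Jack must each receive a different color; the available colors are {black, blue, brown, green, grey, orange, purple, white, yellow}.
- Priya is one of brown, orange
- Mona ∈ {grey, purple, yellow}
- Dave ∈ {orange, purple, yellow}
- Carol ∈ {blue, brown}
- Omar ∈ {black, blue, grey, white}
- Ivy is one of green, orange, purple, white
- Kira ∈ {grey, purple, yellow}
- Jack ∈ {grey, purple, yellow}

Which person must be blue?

Carol

Mona, Kira, Jack between them cover only {grey, purple, yellow} — a naked triple. Remove those values from Dave, Omar, Ivy.
Dave's domain is down to {orange}, so Dave = orange. Strike orange from Priya, Ivy.
That leaves Priya = brown. So Carol can't be brown.
So blue goes to Carol.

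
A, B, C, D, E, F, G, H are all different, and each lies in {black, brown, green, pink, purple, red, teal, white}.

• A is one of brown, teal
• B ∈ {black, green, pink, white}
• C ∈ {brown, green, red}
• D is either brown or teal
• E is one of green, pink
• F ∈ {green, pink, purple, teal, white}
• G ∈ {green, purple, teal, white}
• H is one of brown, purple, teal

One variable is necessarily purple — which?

H

Among the 8 variables, black fits only B (and all 8 values in {black, brown, green, pink, purple, red, teal, white} must be used), so B = black.
The 7 still-open variables together cover exactly {brown, green, pink, purple, red, teal, white} — 7 values for 7 variables — and red appears only in C's list, so C = red.
A and D between them cover only {brown, teal} — a naked pair. Remove those values from F, G, H.
So purple goes to H.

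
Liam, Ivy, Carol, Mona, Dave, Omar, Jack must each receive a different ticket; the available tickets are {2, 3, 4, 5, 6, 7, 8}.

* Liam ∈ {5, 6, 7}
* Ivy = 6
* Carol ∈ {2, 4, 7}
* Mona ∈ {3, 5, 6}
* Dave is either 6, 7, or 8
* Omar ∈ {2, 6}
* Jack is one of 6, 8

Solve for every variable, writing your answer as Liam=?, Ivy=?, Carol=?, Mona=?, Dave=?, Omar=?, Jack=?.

Ivy's domain is down to {6}, so Ivy = 6. So Liam, Mona, Dave, Omar, Jack can't be 6.
Omar has just one choice, so Omar = 2. Eliminate 2 elsewhere: Carol.
Jack has just one choice, so Jack = 8. So Dave can't be 8.
Dave's domain is down to {7}, so Dave = 7. So Liam, Carol can't be 7.
That leaves Liam = 5. Strike 5 from Mona.
That leaves Carol = 4.
That leaves Mona = 3.

Liam=5, Ivy=6, Carol=4, Mona=3, Dave=7, Omar=2, Jack=8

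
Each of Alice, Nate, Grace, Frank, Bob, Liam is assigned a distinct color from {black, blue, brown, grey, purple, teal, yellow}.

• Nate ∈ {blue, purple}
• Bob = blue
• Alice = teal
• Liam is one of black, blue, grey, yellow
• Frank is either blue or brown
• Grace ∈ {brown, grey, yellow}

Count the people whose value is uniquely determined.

4

Alice has just one choice, so Alice = teal.
Bob has just one choice, so Bob = blue. So Nate, Frank, Liam can't be blue.
Nate has just one choice, so Nate = purple.
Frank has just one choice, so Frank = brown. So Grace can't be brown.
Determined: Alice=teal, Nate=purple, Frank=brown, Bob=blue. The other people each still have more than one consistent value. That makes 4.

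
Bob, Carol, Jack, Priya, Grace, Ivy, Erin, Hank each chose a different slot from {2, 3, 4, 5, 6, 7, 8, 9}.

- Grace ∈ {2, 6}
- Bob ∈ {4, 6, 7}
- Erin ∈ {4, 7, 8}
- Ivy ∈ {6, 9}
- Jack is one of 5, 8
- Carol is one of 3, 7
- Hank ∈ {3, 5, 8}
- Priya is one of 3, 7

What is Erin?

The 8 variables draw from only 8 values {2, 3, 4, 5, 6, 7, 8, 9}, so each is used; only Grace can be 2, hence Grace = 2.
The 7 still-open variables together cover exactly {3, 4, 5, 6, 7, 8, 9} — 7 values for 7 variables — and 9 appears only in Ivy's list, so Ivy = 9.
Among the 6 still-open variables, 6 fits only Bob (and all 6 values in {3, 4, 5, 6, 7, 8} must be used), so Bob = 6.
The 5 still-open variables draw from only 5 values {3, 4, 5, 7, 8}, so each is used; only Erin can be 4, hence Erin = 4.

4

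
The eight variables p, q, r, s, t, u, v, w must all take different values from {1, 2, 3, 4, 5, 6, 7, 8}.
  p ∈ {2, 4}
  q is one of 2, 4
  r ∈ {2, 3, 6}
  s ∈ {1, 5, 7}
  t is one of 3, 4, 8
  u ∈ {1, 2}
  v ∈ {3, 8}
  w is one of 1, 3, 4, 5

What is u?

Among the 8 variables, 6 fits only r (and all 8 values in {1, 2, 3, 4, 5, 6, 7, 8} must be used), so r = 6.
Among the 7 still-open variables, 7 fits only s (and all 7 values in {1, 2, 3, 4, 5, 7, 8} must be used), so s = 7.
Among the 6 still-open variables, 5 fits only w (and all 6 values in {1, 2, 3, 4, 5, 8} must be used), so w = 5.
Among the 5 still-open variables, 1 fits only u (and all 5 values in {1, 2, 3, 4, 8} must be used), so u = 1.

1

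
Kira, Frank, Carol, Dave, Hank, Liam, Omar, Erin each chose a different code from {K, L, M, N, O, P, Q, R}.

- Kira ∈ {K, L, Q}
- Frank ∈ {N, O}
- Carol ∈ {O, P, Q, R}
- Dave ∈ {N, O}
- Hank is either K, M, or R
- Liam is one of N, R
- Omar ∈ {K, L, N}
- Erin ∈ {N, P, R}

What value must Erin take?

P

The 8 variables draw from only 8 values {K, L, M, N, O, P, Q, R}, so each is used; only Hank can be M, hence Hank = M.
Frank and Dave share exactly the 2 values {N, O}; by pigeonhole those values go to them, so strike N, O from Carol, Liam, Omar, Erin.
Liam has just one choice, so Liam = R. Eliminate R elsewhere: Carol, Erin.
So Erin = P.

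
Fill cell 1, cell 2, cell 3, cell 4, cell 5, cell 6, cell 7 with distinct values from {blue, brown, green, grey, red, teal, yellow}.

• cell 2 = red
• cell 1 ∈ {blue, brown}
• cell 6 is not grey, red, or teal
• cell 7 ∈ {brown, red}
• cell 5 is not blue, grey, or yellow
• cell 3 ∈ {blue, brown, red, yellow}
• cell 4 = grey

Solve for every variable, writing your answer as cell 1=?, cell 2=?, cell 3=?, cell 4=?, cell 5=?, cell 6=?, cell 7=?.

cell 2 must be red (only option left). So cell 3, cell 5, cell 7 can't be red.
cell 4 has just one choice, so cell 4 = grey.
cell 7 has just one choice, so cell 7 = brown. So cell 1, cell 3, cell 5, cell 6 can't be brown.
cell 1 has just one choice, so cell 1 = blue. So cell 3, cell 6 can't be blue.
cell 3 has just one choice, so cell 3 = yellow. Strike yellow from cell 6.
cell 6 has just one choice, so cell 6 = green. Remove green from cell 5.
cell 5's domain is down to {teal}, so cell 5 = teal.

cell 1=blue, cell 2=red, cell 3=yellow, cell 4=grey, cell 5=teal, cell 6=green, cell 7=brown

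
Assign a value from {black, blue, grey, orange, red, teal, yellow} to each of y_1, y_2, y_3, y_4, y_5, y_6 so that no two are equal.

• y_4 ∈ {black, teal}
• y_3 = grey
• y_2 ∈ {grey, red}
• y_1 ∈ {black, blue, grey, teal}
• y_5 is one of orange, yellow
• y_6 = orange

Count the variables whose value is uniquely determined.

y_3's domain is down to {grey}, so y_3 = grey. So y_1, y_2 can't be grey.
y_6 has just one choice, so y_6 = orange. So y_5 can't be orange.
y_2 has just one choice, so y_2 = red.
y_5 must be yellow (only option left).
Determined: y_2=red, y_3=grey, y_5=yellow, y_6=orange. The other variables each still have more than one consistent value. That makes 4.

4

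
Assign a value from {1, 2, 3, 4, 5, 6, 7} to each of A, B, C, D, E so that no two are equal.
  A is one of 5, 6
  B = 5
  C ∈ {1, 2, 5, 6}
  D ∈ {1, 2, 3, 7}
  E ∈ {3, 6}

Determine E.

B's domain is down to {5}, so B = 5. Strike 5 from A, C.
A has just one choice, so A = 6. Eliminate 6 elsewhere: C, E.
So E = 3.

3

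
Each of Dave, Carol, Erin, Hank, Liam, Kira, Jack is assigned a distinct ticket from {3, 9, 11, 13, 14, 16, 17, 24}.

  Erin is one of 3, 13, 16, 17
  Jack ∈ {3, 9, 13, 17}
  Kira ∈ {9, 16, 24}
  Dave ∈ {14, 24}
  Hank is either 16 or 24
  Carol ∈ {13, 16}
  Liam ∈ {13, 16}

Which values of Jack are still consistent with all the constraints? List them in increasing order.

The 7 variables together cover exactly {3, 9, 13, 14, 16, 17, 24} — 7 values for 7 variables — and 14 appears only in Dave's list, so Dave = 14.
Carol and Liam between them cover only {13, 16} — a naked pair. Remove those values from Erin, Hank, Kira, Jack.
That leaves Hank = 24. Remove 24 from Kira.
Kira has just one choice, so Kira = 9. Remove 9 from Jack.
No further eliminations apply; Jack can still be any of 3, 17.

3, 17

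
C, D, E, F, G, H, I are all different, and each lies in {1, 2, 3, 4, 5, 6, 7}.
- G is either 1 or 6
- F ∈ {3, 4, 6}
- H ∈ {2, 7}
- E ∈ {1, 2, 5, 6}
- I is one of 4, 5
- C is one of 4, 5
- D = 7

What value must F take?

3

D must be 7 (only option left). So H can't be 7.
H must be 2 (only option left). Remove 2 from E.
Among the 5 still-open variables, 3 fits only F (and all 5 values in {1, 3, 4, 5, 6} must be used), so F = 3.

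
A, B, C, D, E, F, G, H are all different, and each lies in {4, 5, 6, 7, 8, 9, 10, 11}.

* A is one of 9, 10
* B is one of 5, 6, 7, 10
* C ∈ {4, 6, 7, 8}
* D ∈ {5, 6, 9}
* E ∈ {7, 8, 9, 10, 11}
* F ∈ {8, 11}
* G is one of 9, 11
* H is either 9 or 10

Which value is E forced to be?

The 8 variables together cover exactly {4, 5, 6, 7, 8, 9, 10, 11} — 8 values for 8 variables — and 4 appears only in C's list, so C = 4.
A and H between them cover only {9, 10} — a naked pair. Remove those values from B, D, E, G.
That leaves G = 11. Eliminate 11 elsewhere: E, F.
That leaves F = 8. Remove 8 from E.
So E = 7.

7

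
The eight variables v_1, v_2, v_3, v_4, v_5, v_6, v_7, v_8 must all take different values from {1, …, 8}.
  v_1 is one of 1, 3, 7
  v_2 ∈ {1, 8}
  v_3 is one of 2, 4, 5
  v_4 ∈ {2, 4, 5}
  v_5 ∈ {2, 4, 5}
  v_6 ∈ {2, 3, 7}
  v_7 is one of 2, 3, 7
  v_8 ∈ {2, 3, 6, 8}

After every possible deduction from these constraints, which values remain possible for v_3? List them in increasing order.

2, 4, 5

The 8 variables together cover exactly {1, 2, 3, 4, 5, 6, 7, 8} — 8 values for 8 variables — and 6 appears only in v_8's list, so v_8 = 6.
Among the 7 still-open variables, 8 fits only v_2 (and all 7 values in {1, 2, 3, 4, 5, 7, 8} must be used), so v_2 = 8.
The 6 still-open variables draw from only 6 values {1, 2, 3, 4, 5, 7}, so each is used; only v_1 can be 1, hence v_1 = 1.
v_3, v_4, v_5 between them cover only {2, 4, 5} — a naked triple. Remove those values from v_6, v_7.
No further eliminations apply; v_3 can still be any of 2, 4, 5.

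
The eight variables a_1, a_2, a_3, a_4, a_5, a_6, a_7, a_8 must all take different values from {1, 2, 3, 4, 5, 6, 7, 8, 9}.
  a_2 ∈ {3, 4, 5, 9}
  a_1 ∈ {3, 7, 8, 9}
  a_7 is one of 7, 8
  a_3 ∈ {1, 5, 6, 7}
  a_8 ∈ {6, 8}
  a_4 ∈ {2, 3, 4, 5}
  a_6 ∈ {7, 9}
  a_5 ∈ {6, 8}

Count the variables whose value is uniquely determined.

3

a_5 and a_8 share exactly the 2 values {6, 8}; by pigeonhole those values go to them, so strike 6, 8 from a_1, a_3, a_7.
a_7's domain is down to {7}, so a_7 = 7. Strike 7 from a_1, a_3, a_6.
a_6 must be 9 (only option left). Remove 9 from a_1, a_2.
a_1 must be 3 (only option left). So a_2, a_4 can't be 3.
Determined: a_1=3, a_6=9, a_7=7. The other variables each still have more than one consistent value. That makes 3.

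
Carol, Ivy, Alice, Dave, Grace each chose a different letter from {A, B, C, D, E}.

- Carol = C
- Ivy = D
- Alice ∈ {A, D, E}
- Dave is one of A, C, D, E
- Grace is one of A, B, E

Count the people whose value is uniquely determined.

3

Carol must be C (only option left). So Dave can't be C.
Ivy must be D (only option left). Eliminate D elsewhere: Alice, Dave.
The 3 still-open variables together cover exactly {A, B, E} — 3 values for 3 variables — and B appears only in Grace's list, so Grace = B.
Determined: Carol=C, Ivy=D, Grace=B. The other people each still have more than one consistent value. That makes 3.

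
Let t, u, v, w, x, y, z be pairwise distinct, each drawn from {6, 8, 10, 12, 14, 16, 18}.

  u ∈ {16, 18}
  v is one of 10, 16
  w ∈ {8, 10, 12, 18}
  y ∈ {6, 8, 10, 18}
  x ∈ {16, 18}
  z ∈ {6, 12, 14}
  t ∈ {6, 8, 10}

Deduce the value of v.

10

Among the 7 variables, 14 fits only z (and all 7 values in {6, 8, 10, 12, 14, 16, 18} must be used), so z = 14.
Among the 6 still-open variables, 12 fits only w (and all 6 values in {6, 8, 10, 12, 16, 18} must be used), so w = 12.
The 2 variables u and x are confined to {16, 18}, which locks those values in; drop them from v, y.
So v = 10.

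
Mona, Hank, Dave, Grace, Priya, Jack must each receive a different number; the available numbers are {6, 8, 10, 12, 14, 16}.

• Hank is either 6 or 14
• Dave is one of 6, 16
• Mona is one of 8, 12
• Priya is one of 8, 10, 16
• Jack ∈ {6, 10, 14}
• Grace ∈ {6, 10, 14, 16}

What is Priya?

Among the 6 variables, 12 fits only Mona (and all 6 values in {6, 8, 10, 12, 14, 16} must be used), so Mona = 12.
Among the 5 still-open variables, 8 fits only Priya (and all 5 values in {6, 8, 10, 14, 16} must be used), so Priya = 8.

8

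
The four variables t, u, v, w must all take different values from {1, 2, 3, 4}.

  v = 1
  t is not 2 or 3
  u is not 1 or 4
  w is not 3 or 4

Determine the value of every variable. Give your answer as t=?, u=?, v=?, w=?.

v's domain is down to {1}, so v = 1. So t, w can't be 1.
That leaves w = 2. Remove 2 from u.
t must be 4 (only option left).
u's domain is down to {3}, so u = 3.

t=4, u=3, v=1, w=2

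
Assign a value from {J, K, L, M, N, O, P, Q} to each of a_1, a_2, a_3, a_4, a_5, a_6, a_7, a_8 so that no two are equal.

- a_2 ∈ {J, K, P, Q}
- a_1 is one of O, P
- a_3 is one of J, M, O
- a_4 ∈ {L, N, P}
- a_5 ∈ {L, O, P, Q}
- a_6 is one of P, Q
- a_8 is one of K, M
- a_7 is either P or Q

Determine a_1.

O

The 8 variables draw from only 8 values {J, K, L, M, N, O, P, Q}, so each is used; only a_4 can be N, hence a_4 = N.
The 7 still-open variables together cover exactly {J, K, L, M, O, P, Q} — 7 values for 7 variables — and L appears only in a_5's list, so a_5 = L.
The 2 variables a_6 and a_7 are confined to {P, Q}, which locks those values in; drop them from a_1, a_2.
So a_1 = O.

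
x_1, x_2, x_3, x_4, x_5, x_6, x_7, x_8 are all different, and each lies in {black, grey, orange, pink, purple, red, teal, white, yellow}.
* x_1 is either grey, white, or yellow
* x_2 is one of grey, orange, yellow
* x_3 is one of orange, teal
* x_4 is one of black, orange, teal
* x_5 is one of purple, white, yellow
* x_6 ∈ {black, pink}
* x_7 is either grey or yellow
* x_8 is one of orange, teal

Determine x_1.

white

The 8 variables together cover exactly {black, grey, orange, pink, purple, teal, white, yellow} — 8 values for 8 variables — and pink appears only in x_6's list, so x_6 = pink.
The 7 still-open variables draw from only 7 values {black, grey, orange, purple, teal, white, yellow}, so each is used; only x_4 can be black, hence x_4 = black.
The 6 still-open variables draw from only 6 values {grey, orange, purple, teal, white, yellow}, so each is used; only x_5 can be purple, hence x_5 = purple.
The 5 still-open variables together cover exactly {grey, orange, teal, white, yellow} — 5 values for 5 variables — and white appears only in x_1's list, so x_1 = white.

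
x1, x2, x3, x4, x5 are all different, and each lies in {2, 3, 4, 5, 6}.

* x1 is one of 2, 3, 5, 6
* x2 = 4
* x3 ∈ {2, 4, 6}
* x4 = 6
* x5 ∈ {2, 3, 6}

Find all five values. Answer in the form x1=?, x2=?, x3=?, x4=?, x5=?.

x1=5, x2=4, x3=2, x4=6, x5=3

x2 must be 4 (only option left). Strike 4 from x3.
That leaves x4 = 6. So x1, x3, x5 can't be 6.
That leaves x3 = 2. Remove 2 from x1, x5.
x5 has just one choice, so x5 = 3. So x1 can't be 3.
x1's domain is down to {5}, so x1 = 5.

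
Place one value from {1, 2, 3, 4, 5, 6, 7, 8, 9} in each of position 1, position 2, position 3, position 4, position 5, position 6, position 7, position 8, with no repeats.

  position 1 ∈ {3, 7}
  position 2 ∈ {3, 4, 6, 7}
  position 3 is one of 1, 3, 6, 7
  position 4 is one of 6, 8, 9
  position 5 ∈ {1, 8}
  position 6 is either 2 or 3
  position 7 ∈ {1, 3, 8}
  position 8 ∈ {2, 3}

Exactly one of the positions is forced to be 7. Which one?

position 1

The 8 variables together cover exactly {1, 2, 3, 4, 6, 7, 8, 9} — 8 values for 8 variables — and 4 appears only in position 2's list, so position 2 = 4.
The 7 still-open variables together cover exactly {1, 2, 3, 6, 7, 8, 9} — 7 values for 7 variables — and 9 appears only in position 4's list, so position 4 = 9.
The 6 still-open variables together cover exactly {1, 2, 3, 6, 7, 8} — 6 values for 6 variables — and 6 appears only in position 3's list, so position 3 = 6.
The 5 still-open variables draw from only 5 values {1, 2, 3, 7, 8}, so each is used; only position 1 can be 7, hence position 1 = 7.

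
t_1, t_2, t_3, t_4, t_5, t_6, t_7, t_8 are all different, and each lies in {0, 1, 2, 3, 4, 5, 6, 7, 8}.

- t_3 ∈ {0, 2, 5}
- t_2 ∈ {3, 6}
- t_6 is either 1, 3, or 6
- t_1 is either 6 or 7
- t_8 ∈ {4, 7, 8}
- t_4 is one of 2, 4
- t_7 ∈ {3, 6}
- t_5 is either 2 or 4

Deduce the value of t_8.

The 2 variables t_2 and t_7 are confined to {3, 6}, which locks those values in; drop them from t_1, t_6.
t_1 has just one choice, so t_1 = 7. Remove 7 from t_8.
t_6's domain is down to {1}, so t_6 = 1.
t_4 and t_5 between them cover only {2, 4} — a naked pair. Remove those values from t_3, t_8.
So t_8 = 8.

8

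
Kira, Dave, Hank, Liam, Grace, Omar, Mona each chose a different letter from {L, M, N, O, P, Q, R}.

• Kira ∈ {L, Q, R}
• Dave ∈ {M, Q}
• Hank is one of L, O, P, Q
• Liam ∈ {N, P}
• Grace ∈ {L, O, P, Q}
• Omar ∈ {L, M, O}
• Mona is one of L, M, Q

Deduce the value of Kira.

Among the 7 variables, N fits only Liam (and all 7 values in {L, M, N, O, P, Q, R} must be used), so Liam = N.
Among the 6 still-open variables, R fits only Kira (and all 6 values in {L, M, O, P, Q, R} must be used), so Kira = R.

R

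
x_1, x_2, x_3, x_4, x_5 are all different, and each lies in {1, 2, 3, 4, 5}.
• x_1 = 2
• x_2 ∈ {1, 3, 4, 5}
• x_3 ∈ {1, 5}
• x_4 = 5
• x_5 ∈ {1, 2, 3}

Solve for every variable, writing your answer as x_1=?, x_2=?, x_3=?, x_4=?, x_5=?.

x_1 has just one choice, so x_1 = 2. Strike 2 from x_5.
x_4 has just one choice, so x_4 = 5. Eliminate 5 elsewhere: x_2, x_3.
That leaves x_3 = 1. Remove 1 from x_2, x_5.
That leaves x_5 = 3. Strike 3 from x_2.
That leaves x_2 = 4.

x_1=2, x_2=4, x_3=1, x_4=5, x_5=3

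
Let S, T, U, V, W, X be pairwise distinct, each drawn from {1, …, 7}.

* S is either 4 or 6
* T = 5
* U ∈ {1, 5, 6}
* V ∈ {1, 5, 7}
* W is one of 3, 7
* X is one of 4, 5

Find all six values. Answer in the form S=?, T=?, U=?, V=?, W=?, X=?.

S=6, T=5, U=1, V=7, W=3, X=4

T has just one choice, so T = 5. Eliminate 5 elsewhere: U, V, X.
That leaves X = 4. Eliminate 4 elsewhere: S.
S's domain is down to {6}, so S = 6. So U can't be 6.
U has just one choice, so U = 1. So V can't be 1.
That leaves V = 7. Remove 7 from W.
That leaves W = 3.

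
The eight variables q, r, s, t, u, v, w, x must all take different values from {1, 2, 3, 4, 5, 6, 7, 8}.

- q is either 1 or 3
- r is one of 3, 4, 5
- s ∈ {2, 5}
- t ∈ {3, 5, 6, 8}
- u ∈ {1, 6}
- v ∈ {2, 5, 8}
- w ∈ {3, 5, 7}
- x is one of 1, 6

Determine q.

3

Among the 8 variables, 4 fits only r (and all 8 values in {1, 2, 3, 4, 5, 6, 7, 8} must be used), so r = 4.
Among the 7 still-open variables, 7 fits only w (and all 7 values in {1, 2, 3, 5, 6, 7, 8} must be used), so w = 7.
The 2 variables u and x are confined to {1, 6}, which locks those values in; drop them from q, t.
So q = 3.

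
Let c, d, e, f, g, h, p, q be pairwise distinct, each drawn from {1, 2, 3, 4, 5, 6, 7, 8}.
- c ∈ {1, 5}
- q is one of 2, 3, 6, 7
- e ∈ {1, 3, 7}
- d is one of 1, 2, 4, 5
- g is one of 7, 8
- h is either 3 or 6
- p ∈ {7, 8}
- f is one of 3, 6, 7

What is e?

1

The 8 variables draw from only 8 values {1, 2, 3, 4, 5, 6, 7, 8}, so each is used; only d can be 4, hence d = 4.
Among the 7 still-open variables, 2 fits only q (and all 7 values in {1, 2, 3, 5, 6, 7, 8} must be used), so q = 2.
The 6 still-open variables together cover exactly {1, 3, 5, 6, 7, 8} — 6 values for 6 variables — and 5 appears only in c's list, so c = 5.
The 5 still-open variables together cover exactly {1, 3, 6, 7, 8} — 5 values for 5 variables — and 1 appears only in e's list, so e = 1.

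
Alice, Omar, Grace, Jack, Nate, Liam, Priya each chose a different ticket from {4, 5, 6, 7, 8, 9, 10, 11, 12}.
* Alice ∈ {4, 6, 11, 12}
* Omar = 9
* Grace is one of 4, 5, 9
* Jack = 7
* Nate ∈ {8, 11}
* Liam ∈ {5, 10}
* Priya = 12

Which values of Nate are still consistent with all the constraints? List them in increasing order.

Omar has just one choice, so Omar = 9. Remove 9 from Grace.
That leaves Jack = 7.
Priya's domain is down to {12}, so Priya = 12. Eliminate 12 elsewhere: Alice.
No further eliminations apply; Nate can still be any of 8, 11.

8, 11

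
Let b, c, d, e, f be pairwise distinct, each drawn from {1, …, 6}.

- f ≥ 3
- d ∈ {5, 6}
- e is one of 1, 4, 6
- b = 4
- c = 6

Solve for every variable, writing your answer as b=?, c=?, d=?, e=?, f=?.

b must be 4 (only option left). Strike 4 from e, f.
That leaves c = 6. Remove 6 from d, e, f.
d must be 5 (only option left). So f can't be 5.
That leaves e = 1.
f has just one choice, so f = 3.

b=4, c=6, d=5, e=1, f=3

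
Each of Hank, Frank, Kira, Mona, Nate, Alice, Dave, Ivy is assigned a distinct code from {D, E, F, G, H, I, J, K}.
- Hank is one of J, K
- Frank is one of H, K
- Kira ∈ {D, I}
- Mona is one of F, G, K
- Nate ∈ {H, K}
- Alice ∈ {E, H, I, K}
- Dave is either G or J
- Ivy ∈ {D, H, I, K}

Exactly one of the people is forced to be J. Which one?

Hank

The 8 variables draw from only 8 values {D, E, F, G, H, I, J, K}, so each is used; only Alice can be E, hence Alice = E.
Among the 7 still-open variables, F fits only Mona (and all 7 values in {D, F, G, H, I, J, K} must be used), so Mona = F.
The 6 still-open variables together cover exactly {D, G, H, I, J, K} — 6 values for 6 variables — and G appears only in Dave's list, so Dave = G.
The 5 still-open variables together cover exactly {D, H, I, J, K} — 5 values for 5 variables — and J appears only in Hank's list, so Hank = J.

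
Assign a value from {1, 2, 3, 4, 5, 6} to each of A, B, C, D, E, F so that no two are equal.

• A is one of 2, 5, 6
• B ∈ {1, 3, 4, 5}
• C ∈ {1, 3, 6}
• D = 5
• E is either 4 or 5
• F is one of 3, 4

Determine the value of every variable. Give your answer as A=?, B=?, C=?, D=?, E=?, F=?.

D must be 5 (only option left). So A, B, E can't be 5.
E has just one choice, so E = 4. So B, F can't be 4.
F has just one choice, so F = 3. Eliminate 3 elsewhere: B, C.
That leaves B = 1. Remove 1 from C.
C has just one choice, so C = 6. Strike 6 from A.
That leaves A = 2.

A=2, B=1, C=6, D=5, E=4, F=3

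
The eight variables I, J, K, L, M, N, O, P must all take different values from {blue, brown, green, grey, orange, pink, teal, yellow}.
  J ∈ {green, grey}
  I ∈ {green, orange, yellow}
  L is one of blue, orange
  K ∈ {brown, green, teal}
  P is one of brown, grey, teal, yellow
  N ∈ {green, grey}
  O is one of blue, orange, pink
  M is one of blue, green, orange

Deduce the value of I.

Among the 8 variables, pink fits only O (and all 8 values in {blue, brown, green, grey, orange, pink, teal, yellow} must be used), so O = pink.
J and N between them cover only {green, grey} — a naked pair. Remove those values from I, K, M, P.
The 2 variables L and M are confined to {blue, orange}, which locks those values in; drop them from I.
So I = yellow.

yellow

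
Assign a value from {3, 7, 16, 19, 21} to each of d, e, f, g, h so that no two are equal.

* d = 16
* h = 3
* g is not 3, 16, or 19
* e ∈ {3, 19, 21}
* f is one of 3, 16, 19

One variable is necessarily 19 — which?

d must be 16 (only option left). Remove 16 from f.
That leaves h = 3. Remove 3 from e, f.
So 19 goes to f.

f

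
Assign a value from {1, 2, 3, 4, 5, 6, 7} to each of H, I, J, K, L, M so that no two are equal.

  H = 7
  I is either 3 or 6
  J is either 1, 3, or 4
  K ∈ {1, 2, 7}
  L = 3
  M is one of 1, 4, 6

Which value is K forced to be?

H's domain is down to {7}, so H = 7. Strike 7 from K.
L must be 3 (only option left). Eliminate 3 elsewhere: I, J.
I must be 6 (only option left). Eliminate 6 elsewhere: M.
Among the 3 still-open variables, 2 fits only K (and all 3 values in {1, 2, 4} must be used), so K = 2.

2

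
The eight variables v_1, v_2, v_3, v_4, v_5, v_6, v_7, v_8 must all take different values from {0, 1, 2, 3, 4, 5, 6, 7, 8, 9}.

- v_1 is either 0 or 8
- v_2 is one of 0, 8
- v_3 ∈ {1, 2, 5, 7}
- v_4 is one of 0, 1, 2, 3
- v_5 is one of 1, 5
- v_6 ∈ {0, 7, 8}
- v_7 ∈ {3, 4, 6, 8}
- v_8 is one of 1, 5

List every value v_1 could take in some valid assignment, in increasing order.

v_1 and v_2 between them cover only {0, 8} — a naked pair. Remove those values from v_4, v_6, v_7.
That leaves v_6 = 7. Strike 7 from v_3.
v_5 and v_8 share exactly the 2 values {1, 5}; by pigeonhole those values go to them, so strike 1, 5 from v_3, v_4.
v_3 has just one choice, so v_3 = 2. Strike 2 from v_4.
That leaves v_4 = 3. So v_7 can't be 3.
No further eliminations apply; v_1 can still be any of 0, 8.

0, 8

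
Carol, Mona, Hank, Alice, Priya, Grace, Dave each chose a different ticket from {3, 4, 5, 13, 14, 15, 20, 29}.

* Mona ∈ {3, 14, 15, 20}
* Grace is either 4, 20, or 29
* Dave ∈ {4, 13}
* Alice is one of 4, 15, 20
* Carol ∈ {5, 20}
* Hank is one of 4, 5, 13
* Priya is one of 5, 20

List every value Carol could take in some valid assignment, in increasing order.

5, 20

Carol and Priya share exactly the 2 values {5, 20}; by pigeonhole those values go to them, so strike 5, 20 from Mona, Hank, Alice, Grace.
The 2 variables Hank and Dave are confined to {4, 13}, which locks those values in; drop them from Alice, Grace.
Alice has just one choice, so Alice = 15. So Mona can't be 15.
Grace has just one choice, so Grace = 29.
No further eliminations apply; Carol can still be any of 5, 20.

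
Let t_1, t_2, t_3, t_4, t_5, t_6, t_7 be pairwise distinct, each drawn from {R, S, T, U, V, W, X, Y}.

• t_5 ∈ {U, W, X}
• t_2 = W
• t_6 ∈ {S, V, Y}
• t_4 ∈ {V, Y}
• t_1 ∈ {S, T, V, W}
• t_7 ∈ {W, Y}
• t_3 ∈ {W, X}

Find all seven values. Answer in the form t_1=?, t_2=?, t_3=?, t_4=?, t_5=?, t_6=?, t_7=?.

t_2 has just one choice, so t_2 = W. So t_1, t_3, t_5, t_7 can't be W.
t_3 has just one choice, so t_3 = X. So t_5 can't be X.
t_5 has just one choice, so t_5 = U.
t_7 must be Y (only option left). So t_4, t_6 can't be Y.
t_4's domain is down to {V}, so t_4 = V. Strike V from t_1, t_6.
t_6 must be S (only option left). Eliminate S elsewhere: t_1.
t_1's domain is down to {T}, so t_1 = T.

t_1=T, t_2=W, t_3=X, t_4=V, t_5=U, t_6=S, t_7=Y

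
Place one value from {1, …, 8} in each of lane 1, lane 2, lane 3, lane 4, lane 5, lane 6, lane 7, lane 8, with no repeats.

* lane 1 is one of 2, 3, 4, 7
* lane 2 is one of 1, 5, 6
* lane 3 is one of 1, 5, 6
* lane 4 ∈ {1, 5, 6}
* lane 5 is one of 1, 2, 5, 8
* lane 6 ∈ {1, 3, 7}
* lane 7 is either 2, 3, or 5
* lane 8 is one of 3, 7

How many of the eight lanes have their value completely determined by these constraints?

Among the 8 variables, 4 fits only lane 1 (and all 8 values in {1, 2, 3, 4, 5, 6, 7, 8} must be used), so lane 1 = 4.
The 7 still-open variables together cover exactly {1, 2, 3, 5, 6, 7, 8} — 7 values for 7 variables — and 8 appears only in lane 5's list, so lane 5 = 8.
The 6 still-open variables together cover exactly {1, 2, 3, 5, 6, 7} — 6 values for 6 variables — and 2 appears only in lane 7's list, so lane 7 = 2.
lane 2, lane 3, lane 4 between them cover only {1, 5, 6} — a naked triple. Remove those values from lane 6.
Determined: lane 1=4, lane 5=8, lane 7=2. The other lanes each still have more than one consistent value. That makes 3.

3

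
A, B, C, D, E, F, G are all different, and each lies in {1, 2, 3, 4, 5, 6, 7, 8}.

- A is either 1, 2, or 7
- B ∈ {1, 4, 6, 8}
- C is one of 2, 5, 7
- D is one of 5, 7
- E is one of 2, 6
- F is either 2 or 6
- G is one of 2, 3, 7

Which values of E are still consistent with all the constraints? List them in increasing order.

E and F between them cover only {2, 6} — a naked pair. Remove those values from A, B, C, G.
C and D share exactly the 2 values {5, 7}; by pigeonhole those values go to them, so strike 5, 7 from A, G.
A has just one choice, so A = 1. So B can't be 1.
That leaves G = 3.
No further eliminations apply; E can still be any of 2, 6.

2, 6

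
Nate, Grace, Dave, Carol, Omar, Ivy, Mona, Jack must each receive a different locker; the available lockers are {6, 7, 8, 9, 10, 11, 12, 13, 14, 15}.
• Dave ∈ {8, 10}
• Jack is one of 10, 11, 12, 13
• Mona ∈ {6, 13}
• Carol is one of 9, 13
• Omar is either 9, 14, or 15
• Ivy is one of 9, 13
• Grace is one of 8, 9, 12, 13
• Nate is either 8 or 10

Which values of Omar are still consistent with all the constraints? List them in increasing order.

14, 15

Nate and Dave between them cover only {8, 10} — a naked pair. Remove those values from Grace, Jack.
Carol and Ivy between them cover only {9, 13} — a naked pair. Remove those values from Grace, Omar, Mona, Jack.
Grace's domain is down to {12}, so Grace = 12. Eliminate 12 elsewhere: Jack.
That leaves Mona = 6.
Jack has just one choice, so Jack = 11.
No further eliminations apply; Omar can still be any of 14, 15.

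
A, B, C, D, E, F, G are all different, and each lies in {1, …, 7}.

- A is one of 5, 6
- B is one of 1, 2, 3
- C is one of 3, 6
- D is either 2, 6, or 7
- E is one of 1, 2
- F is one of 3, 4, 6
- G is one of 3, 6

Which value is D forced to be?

The 7 variables together cover exactly {1, 2, 3, 4, 5, 6, 7} — 7 values for 7 variables — and 4 appears only in F's list, so F = 4.
The 6 still-open variables together cover exactly {1, 2, 3, 5, 6, 7} — 6 values for 6 variables — and 5 appears only in A's list, so A = 5.
The 5 still-open variables together cover exactly {1, 2, 3, 6, 7} — 5 values for 5 variables — and 7 appears only in D's list, so D = 7.

7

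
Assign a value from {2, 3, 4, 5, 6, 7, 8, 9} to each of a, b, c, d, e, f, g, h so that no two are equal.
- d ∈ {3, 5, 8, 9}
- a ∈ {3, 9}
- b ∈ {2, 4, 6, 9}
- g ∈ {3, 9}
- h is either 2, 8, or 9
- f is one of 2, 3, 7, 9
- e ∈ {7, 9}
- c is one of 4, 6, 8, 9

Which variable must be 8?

h

The 8 variables together cover exactly {2, 3, 4, 5, 6, 7, 8, 9} — 8 values for 8 variables — and 5 appears only in d's list, so d = 5.
a and g between them cover only {3, 9} — a naked pair. Remove those values from b, c, e, f, h.
e has just one choice, so e = 7. Strike 7 from f.
f must be 2 (only option left). Remove 2 from b, h.
So 8 goes to h.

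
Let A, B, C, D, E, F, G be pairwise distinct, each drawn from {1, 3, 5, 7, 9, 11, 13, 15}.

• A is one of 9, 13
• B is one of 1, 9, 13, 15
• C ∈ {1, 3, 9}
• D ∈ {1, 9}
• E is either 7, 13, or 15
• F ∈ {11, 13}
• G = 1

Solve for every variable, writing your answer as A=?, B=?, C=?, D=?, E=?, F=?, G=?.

A=13, B=15, C=3, D=9, E=7, F=11, G=1

G's domain is down to {1}, so G = 1. Eliminate 1 elsewhere: B, C, D.
D has just one choice, so D = 9. Strike 9 from A, B, C.
That leaves A = 13. Eliminate 13 elsewhere: B, E, F.
B's domain is down to {15}, so B = 15. Strike 15 from E.
That leaves C = 3.
E has just one choice, so E = 7.
F must be 11 (only option left).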